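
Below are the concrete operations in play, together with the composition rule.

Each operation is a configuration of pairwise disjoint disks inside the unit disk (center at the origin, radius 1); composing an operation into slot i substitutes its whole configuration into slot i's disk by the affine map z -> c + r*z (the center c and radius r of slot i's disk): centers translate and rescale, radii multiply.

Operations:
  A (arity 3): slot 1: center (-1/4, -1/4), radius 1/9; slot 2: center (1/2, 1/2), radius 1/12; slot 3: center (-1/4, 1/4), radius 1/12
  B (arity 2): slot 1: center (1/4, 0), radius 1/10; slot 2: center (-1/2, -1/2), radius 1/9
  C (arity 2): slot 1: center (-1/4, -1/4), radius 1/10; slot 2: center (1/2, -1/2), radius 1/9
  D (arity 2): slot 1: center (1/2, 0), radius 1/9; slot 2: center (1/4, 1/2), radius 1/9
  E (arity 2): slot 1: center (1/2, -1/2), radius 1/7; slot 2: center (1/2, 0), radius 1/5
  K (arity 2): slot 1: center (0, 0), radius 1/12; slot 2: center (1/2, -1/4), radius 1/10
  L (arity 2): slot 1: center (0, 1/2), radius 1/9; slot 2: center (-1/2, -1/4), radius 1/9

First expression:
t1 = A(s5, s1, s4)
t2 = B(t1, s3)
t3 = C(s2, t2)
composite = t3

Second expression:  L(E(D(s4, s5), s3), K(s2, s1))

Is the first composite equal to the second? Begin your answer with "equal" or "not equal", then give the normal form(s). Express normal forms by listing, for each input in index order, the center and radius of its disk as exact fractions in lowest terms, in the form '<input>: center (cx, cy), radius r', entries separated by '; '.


The first expression, normalized: s1: center (8/15, -89/180), radius 1/1080; s2: center (-1/4, -1/4), radius 1/10; s3: center (4/9, -5/9), radius 1/81; s4: center (21/40, -179/360), radius 1/1080; s5: center (21/40, -181/360), radius 1/810
The second expression, normalized: s1: center (-4/9, -5/18), radius 1/90; s2: center (-1/2, -1/4), radius 1/108; s3: center (1/18, 1/2), radius 1/45; s4: center (4/63, 4/9), radius 1/567; s5: center (5/84, 19/42), radius 1/567
Different reductions; not equal.

not equal — first s1: center (8/15, -89/180), radius 1/1080; s2: center (-1/4, -1/4), radius 1/10; s3: center (4/9, -5/9), radius 1/81; s4: center (21/40, -179/360), radius 1/1080; s5: center (21/40, -181/360), radius 1/810, second s1: center (-4/9, -5/18), radius 1/90; s2: center (-1/2, -1/4), radius 1/108; s3: center (1/18, 1/2), radius 1/45; s4: center (4/63, 4/9), radius 1/567; s5: center (5/84, 19/42), radius 1/567


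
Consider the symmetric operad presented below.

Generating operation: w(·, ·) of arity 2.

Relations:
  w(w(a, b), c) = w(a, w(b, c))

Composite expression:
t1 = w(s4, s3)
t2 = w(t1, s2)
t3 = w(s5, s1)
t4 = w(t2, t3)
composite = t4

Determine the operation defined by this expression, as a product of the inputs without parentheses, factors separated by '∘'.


s4 ∘ s3 ∘ s2 ∘ s5 ∘ s1

Key point: w is associative — brackets drop, the s-order remains.
w(s4, s3) spells out as s4 ∘ s3
w(w(s4, s3), s2) spells out as s4 ∘ s3 ∘ s2
w(s5, s1) spells out as s5 ∘ s1
w(w(w(s4, s3), s2), w(s5, s1)) spells out as s4 ∘ s3 ∘ s2 ∘ s5 ∘ s1


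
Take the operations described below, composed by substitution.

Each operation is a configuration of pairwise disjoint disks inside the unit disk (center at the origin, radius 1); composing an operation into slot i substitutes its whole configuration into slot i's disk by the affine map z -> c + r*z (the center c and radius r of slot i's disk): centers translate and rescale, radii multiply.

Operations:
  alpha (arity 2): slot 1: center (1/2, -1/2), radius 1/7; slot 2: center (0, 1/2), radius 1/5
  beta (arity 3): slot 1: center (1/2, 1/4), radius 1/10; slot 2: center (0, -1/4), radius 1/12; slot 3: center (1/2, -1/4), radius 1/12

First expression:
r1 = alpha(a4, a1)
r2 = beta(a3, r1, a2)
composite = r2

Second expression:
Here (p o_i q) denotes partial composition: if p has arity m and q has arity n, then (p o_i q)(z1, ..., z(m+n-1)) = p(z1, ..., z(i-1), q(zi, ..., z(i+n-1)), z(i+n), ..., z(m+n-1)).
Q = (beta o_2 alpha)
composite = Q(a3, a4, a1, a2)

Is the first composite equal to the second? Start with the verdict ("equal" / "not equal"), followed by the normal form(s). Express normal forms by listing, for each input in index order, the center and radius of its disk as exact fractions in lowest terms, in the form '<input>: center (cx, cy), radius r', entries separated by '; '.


Normal form of the first expression: a1: center (0, -5/24), radius 1/60; a2: center (1/2, -1/4), radius 1/12; a3: center (1/2, 1/4), radius 1/10; a4: center (1/24, -7/24), radius 1/84
Normal form of the second expression: a1: center (0, -5/24), radius 1/60; a2: center (1/2, -1/4), radius 1/12; a3: center (1/2, 1/4), radius 1/10; a4: center (1/24, -7/24), radius 1/84
Identical normal forms: equal.

equal: each reduces to a1: center (0, -5/24), radius 1/60; a2: center (1/2, -1/4), radius 1/12; a3: center (1/2, 1/4), radius 1/10; a4: center (1/24, -7/24), radius 1/84


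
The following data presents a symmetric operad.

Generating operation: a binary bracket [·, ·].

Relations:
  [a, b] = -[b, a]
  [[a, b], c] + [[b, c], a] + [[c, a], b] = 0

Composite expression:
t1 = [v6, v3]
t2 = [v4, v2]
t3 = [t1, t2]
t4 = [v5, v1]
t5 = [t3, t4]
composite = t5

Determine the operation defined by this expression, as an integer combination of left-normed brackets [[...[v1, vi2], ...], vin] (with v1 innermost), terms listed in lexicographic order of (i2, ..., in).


-[[[[[v1, v5], v2], v4], v3], v6] + [[[[[v1, v5], v2], v4], v6], v3] + [[[[[v1, v5], v3], v6], v2], v4] - [[[[[v1, v5], v3], v6], v4], v2] + [[[[[v1, v5], v4], v2], v3], v6] - [[[[[v1, v5], v4], v2], v6], v3] - [[[[[v1, v5], v6], v3], v2], v4] + [[[[[v1, v5], v6], v3], v4], v2]

Skip Jacobi rewriting: expand, keep v1-initial words, read off terms.
Composite bracket: [[[v6, v3], [v4, v2]], [v5, v1]]
Full expansion: 32 signed words from ab - ba (2^5 = 32).
Words beginning with v1 determine it all:
  v1v5v2v4v3v6 (sign -1) contributes -[[[[[v1, v5], v2], v4], v3], v6]
  v1v5v2v4v6v3 (sign +1) contributes +[[[[[v1, v5], v2], v4], v6], v3]
  v1v5v3v6v2v4 (sign +1) contributes +[[[[[v1, v5], v3], v6], v2], v4]
  v1v5v3v6v4v2 (sign -1) contributes -[[[[[v1, v5], v3], v6], v4], v2]
  v1v5v4v2v3v6 (sign +1) contributes +[[[[[v1, v5], v4], v2], v3], v6]
  v1v5v4v2v6v3 (sign -1) contributes -[[[[[v1, v5], v4], v2], v6], v3]
  v1v5v6v3v2v4 (sign -1) contributes -[[[[[v1, v5], v6], v3], v2], v4]
  v1v5v6v3v4v2 (sign +1) contributes +[[[[[v1, v5], v6], v3], v4], v2]


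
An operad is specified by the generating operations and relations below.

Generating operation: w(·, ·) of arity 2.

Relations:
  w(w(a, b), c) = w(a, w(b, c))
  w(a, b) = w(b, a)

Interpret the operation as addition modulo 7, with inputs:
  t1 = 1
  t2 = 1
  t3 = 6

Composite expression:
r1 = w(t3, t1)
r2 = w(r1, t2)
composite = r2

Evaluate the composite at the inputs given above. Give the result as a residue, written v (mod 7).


w(t3, t1) = 0
w(w(t3, t1), t2) = 1

1 (mod 7)


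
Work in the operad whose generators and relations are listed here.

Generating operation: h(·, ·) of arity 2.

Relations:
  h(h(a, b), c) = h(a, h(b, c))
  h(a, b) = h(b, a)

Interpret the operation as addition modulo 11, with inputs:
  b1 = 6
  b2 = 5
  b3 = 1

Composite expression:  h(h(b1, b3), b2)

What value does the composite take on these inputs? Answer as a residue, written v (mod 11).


1 (mod 11)

h(b1, b3) = 7
h(h(b1, b3), b2) = 1


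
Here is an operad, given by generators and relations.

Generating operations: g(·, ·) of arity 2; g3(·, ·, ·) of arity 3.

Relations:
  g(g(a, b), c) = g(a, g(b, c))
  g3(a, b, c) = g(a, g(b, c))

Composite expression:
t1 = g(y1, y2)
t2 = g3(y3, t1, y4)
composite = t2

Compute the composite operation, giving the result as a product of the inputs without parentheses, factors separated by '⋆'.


y3 ⋆ y1 ⋆ y2 ⋆ y4

Every regrouping of g3 is equal, so read the y-inputs in written order.
g(y1, y2) spells out as y1 ⋆ y2
g3(y3, g(y1, y2), y4) spells out as y3 ⋆ y1 ⋆ y2 ⋆ y4


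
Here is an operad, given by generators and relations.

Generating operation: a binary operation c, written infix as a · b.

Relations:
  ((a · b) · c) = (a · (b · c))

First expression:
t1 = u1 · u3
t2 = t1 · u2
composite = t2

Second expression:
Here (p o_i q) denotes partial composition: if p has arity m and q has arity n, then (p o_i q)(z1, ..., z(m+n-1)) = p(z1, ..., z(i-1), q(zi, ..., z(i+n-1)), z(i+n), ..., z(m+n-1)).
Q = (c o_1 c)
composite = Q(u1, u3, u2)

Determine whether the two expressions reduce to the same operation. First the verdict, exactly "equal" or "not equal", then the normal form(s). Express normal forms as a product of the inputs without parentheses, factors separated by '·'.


In normal form, the first expression is u1 · u3 · u2
In normal form, the second expression is u1 · u3 · u2
The normal forms match — equal.

equal; the common form is u1 · u3 · u2


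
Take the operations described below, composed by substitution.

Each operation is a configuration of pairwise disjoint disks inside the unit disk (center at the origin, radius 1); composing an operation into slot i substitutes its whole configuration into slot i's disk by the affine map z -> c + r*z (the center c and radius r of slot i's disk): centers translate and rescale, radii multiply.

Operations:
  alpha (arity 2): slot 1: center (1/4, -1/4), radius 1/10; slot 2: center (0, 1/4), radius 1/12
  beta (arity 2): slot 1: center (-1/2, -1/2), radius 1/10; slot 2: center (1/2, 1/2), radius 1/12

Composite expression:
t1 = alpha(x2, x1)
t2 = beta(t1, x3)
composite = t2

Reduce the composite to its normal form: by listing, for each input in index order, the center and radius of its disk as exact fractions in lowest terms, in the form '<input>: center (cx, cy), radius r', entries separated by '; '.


x1: center (-1/2, -19/40), radius 1/120; x2: center (-19/40, -21/40), radius 1/100; x3: center (1/2, 1/2), radius 1/12

Only the slot chain above each x matters under beta; compose those maps.
x2 passes through 2 substitutions, ending at center (-19/40, -21/40), radius 1/100
x1 passes through 2 substitutions, ending at center (-1/2, -19/40), radius 1/120
x3 passes through 1 substitution, ending at center (1/2, 1/2), radius 1/12


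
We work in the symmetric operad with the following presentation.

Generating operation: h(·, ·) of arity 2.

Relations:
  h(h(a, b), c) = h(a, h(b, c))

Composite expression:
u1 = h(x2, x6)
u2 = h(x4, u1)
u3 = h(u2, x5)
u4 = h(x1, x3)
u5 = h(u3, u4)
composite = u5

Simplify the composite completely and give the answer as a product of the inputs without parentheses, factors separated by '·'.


x4 · x2 · x6 · x5 · x1 · x3

Associativity of h dissolves the nesting; only the x-input order survives.
h(x2, x6) linearizes to x2 · x6
h(x4, h(x2, x6)) linearizes to x4 · x2 · x6
h(h(x4, h(x2, x6)), x5) linearizes to x4 · x2 · x6 · x5
h(x1, x3) linearizes to x1 · x3
h(h(h(x4, h(x2, x6)), x5), h(x1, x3)) linearizes to x4 · x2 · x6 · x5 · x1 · x3


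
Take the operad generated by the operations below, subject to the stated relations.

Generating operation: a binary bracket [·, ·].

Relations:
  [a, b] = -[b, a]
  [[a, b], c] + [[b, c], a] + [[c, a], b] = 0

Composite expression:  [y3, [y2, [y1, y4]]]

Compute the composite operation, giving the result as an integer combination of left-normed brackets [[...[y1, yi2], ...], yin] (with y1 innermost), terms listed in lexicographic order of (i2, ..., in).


Expand each bracket as ab - ba; the y1-initial words give the coefficients.
Composite bracket: [y3, [y2, [y1, y4]]]
Each bracket splits as ab - ba, giving 8 signed words (2^3 = 8).
Keep just the words that open with y1:
  sign of y1y4y2y3 is +1, so it contributes +[[[y1, y4], y2], y3]

[[[y1, y4], y2], y3]


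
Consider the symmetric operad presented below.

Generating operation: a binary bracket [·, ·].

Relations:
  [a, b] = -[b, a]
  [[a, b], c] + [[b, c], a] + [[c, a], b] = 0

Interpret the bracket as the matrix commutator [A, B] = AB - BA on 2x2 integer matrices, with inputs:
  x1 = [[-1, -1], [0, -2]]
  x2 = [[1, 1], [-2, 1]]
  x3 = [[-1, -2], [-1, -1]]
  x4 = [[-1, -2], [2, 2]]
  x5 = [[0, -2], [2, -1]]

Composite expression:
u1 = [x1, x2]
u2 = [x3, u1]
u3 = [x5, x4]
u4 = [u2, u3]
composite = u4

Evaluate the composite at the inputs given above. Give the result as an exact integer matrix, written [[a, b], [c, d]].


[x1, x2] = [[2, 1], [2, -2]]
[x3, [x1, x2]] = [[-3, 8], [-4, 3]]
[x5, x4] = [[0, -8], [-8, 0]]
[[x3, [x1, x2]], [x5, x4]] = [[-96, 48], [-48, 96]]

[[-96, 48], [-48, 96]]


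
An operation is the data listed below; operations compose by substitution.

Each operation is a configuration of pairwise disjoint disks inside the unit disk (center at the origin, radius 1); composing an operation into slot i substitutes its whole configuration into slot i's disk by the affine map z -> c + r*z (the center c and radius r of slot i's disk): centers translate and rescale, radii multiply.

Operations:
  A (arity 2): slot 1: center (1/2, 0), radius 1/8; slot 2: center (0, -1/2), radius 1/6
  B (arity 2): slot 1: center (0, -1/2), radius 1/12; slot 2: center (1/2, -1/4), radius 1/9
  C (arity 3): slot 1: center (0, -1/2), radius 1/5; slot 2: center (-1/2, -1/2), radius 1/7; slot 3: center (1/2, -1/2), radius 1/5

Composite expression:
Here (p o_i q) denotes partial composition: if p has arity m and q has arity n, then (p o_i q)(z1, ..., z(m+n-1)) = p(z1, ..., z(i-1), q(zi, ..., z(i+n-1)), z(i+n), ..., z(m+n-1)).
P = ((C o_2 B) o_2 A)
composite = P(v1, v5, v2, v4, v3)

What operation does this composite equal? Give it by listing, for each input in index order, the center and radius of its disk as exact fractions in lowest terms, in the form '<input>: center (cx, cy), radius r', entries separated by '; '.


v1: center (0, -1/2), radius 1/5; v2: center (-1/2, -97/168), radius 1/504; v3: center (1/2, -1/2), radius 1/5; v4: center (-3/7, -15/28), radius 1/63; v5: center (-83/168, -4/7), radius 1/672

Follow each v-input down from C: c' goes to c + r*c', radius to r*r'.
input v1: applying the 1 nested substitution gives center (0, -1/2), radius 1/5
input v5: applying the 3 nested substitutions gives center (-83/168, -4/7), radius 1/672
input v2: applying the 3 nested substitutions gives center (-1/2, -97/168), radius 1/504
input v4: applying the 2 nested substitutions gives center (-3/7, -15/28), radius 1/63
input v3: applying the 1 nested substitution gives center (1/2, -1/2), radius 1/5


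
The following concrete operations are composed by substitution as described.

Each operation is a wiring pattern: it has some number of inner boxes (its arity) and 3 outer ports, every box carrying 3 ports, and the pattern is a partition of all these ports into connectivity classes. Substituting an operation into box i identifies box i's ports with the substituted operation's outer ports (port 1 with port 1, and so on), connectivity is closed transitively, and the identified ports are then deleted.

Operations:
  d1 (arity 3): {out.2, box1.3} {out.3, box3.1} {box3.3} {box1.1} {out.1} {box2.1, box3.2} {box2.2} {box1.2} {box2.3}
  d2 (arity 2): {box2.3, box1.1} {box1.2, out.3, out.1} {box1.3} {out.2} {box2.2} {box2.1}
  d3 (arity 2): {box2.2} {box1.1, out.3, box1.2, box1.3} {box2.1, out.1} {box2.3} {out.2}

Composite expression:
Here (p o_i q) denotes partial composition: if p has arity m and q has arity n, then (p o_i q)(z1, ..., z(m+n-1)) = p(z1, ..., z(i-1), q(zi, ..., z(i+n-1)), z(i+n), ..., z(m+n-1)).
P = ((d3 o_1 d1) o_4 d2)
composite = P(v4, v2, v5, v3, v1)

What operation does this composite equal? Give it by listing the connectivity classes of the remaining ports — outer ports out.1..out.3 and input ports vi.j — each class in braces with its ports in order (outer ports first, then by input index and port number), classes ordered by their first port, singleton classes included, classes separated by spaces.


Substituting into d3 glues patterns; closure does the rest.
d1 over (v4, v2, v5) gives {out.1} {out.2, v4.3} {out.3, v5.1} {v2.1, v5.2} {v2.2} {v2.3} {v4.1} {v4.2} {v5.3}, out.j being that stage's outer ports
d2 over (v3, v1) gives {out.1, out.3, v3.2} {out.2} {v1.1} {v1.2} {v1.3, v3.1} {v3.3}, out.j being that stage's outer ports
d3 over (v4, v2, v5, v3, v1) gives {out.1, v3.2} {out.2} {out.3, v4.3, v5.1} {v1.1} {v1.2} {v1.3, v3.1} {v2.1, v5.2} {v2.2} {v2.3} {v3.3} {v4.1} {v4.2} {v5.3}, out.j being that stage's outer ports

{out.1, v3.2} {out.2} {out.3, v4.3, v5.1} {v1.1} {v1.2} {v1.3, v3.1} {v2.1, v5.2} {v2.2} {v2.3} {v3.3} {v4.1} {v4.2} {v5.3}


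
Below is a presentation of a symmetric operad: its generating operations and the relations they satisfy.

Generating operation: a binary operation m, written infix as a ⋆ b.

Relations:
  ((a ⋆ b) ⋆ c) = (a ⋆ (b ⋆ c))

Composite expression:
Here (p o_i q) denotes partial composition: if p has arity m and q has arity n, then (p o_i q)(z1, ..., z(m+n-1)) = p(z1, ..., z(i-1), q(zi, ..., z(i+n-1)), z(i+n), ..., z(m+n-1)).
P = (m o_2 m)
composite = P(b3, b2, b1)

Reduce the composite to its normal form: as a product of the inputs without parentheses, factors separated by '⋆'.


b3 ⋆ b2 ⋆ b1

Associativity of m dissolves the nesting; only the b-input order survives.
(b2 ⋆ b1) linearizes to b2 ⋆ b1
(b3 ⋆ (b2 ⋆ b1)) linearizes to b3 ⋆ b2 ⋆ b1


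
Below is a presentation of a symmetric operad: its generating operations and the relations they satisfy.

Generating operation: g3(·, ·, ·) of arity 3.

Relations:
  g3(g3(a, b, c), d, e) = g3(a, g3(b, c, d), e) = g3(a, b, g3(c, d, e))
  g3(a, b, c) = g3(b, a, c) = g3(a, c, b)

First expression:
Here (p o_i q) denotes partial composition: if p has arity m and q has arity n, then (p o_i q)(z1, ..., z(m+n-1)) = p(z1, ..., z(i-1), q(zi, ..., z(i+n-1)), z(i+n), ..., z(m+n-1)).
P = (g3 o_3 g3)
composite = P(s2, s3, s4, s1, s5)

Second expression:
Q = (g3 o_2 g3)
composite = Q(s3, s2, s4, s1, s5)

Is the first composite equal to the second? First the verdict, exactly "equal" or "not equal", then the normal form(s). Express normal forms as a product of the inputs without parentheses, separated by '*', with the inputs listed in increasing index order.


equal — both sides give s1 * s2 * s3 * s4 * s5


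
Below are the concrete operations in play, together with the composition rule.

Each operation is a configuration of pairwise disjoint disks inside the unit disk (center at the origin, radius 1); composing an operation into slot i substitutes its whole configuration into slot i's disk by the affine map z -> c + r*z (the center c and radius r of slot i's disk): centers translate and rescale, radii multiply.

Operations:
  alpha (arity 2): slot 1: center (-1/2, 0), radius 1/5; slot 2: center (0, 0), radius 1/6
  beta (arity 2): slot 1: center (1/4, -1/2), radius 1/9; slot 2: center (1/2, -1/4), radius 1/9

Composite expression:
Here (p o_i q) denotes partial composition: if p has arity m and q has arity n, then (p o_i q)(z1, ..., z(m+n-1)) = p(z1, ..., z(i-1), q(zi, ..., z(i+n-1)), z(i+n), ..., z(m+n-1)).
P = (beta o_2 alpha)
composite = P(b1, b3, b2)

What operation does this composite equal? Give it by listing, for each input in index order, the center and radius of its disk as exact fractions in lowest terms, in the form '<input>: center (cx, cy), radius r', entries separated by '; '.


b1: center (1/4, -1/2), radius 1/9; b2: center (1/2, -1/4), radius 1/54; b3: center (4/9, -1/4), radius 1/45

Affine substitution under beta: radii multiply and b-centers shift.
input b1: applying the 1 nested substitution gives center (1/4, -1/2), radius 1/9
input b3: applying the 2 nested substitutions gives center (4/9, -1/4), radius 1/45
input b2: applying the 2 nested substitutions gives center (1/2, -1/4), radius 1/54


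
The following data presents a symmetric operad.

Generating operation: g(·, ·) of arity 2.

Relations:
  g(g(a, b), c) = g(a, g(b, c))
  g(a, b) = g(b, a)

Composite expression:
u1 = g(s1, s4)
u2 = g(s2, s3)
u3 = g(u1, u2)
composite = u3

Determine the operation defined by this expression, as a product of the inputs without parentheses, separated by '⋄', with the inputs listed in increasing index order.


s1 ⋄ s2 ⋄ s3 ⋄ s4


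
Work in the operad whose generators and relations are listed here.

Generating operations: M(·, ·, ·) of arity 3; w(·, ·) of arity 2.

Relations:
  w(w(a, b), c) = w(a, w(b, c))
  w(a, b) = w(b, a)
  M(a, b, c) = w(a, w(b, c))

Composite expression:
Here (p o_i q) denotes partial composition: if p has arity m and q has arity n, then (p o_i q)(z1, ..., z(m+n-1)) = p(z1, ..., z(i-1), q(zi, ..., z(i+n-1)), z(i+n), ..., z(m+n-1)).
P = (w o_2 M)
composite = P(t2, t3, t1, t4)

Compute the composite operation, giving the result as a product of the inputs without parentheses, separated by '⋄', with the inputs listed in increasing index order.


t1 ⋄ t2 ⋄ t3 ⋄ t4

Key point: w commutes, so take the t-inputs in any fixed order.
M(t3, t1, t4) unparenthesizes to t3 ⋄ t1 ⋄ t4
w(t2, M(t3, t1, t4)) unparenthesizes to t2 ⋄ t3 ⋄ t1 ⋄ t4
the factors in increasing index order: t1 ⋄ t2 ⋄ t3 ⋄ t4


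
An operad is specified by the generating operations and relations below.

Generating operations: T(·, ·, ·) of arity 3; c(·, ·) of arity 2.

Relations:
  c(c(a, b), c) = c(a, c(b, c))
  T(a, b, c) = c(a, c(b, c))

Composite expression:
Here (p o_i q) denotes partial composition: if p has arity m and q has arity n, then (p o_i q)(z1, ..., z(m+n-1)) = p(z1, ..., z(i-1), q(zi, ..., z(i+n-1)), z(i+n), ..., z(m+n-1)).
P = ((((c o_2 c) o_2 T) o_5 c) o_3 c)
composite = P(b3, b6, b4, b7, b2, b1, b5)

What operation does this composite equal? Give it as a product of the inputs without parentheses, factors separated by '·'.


b3 · b6 · b4 · b7 · b2 · b1 · b5

Every regrouping of c is equal, so read the b-inputs in written order.
c(b4, b7) collapses to b4 · b7
T(b6, c(b4, b7), b2) collapses to b6 · b4 · b7 · b2
c(b1, b5) collapses to b1 · b5
c(T(b6, c(b4, b7), b2), c(b1, b5)) collapses to b6 · b4 · b7 · b2 · b1 · b5
c(b3, c(T(b6, c(b4, b7), b2), c(b1, b5))) collapses to b3 · b6 · b4 · b7 · b2 · b1 · b5


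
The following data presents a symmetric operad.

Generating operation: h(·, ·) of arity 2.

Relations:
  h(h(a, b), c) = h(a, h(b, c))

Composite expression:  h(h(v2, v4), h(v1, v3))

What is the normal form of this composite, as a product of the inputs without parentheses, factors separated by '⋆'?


v2 ⋆ v4 ⋆ v1 ⋆ v3

The h-tree's shape is irrelevant; the v-reading-order decides.
h(v2, v4) spells out as v2 ⋆ v4
h(v1, v3) spells out as v1 ⋆ v3
h(h(v2, v4), h(v1, v3)) spells out as v2 ⋆ v4 ⋆ v1 ⋆ v3


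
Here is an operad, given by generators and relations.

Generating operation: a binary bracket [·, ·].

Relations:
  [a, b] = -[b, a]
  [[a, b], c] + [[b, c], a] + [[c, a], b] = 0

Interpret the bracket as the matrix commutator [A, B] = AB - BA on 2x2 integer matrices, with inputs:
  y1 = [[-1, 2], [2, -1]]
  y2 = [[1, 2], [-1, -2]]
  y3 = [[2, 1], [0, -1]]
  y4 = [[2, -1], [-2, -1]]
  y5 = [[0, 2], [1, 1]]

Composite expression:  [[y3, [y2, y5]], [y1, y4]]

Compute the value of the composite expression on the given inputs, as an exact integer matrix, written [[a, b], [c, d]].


[y2, y5] = [[4, 8], [-2, -4]]
[y3, [y2, y5]] = [[-2, 16], [6, 2]]
[y1, y4] = [[-2, -6], [6, 2]]
[[y3, [y2, y5]], [y1, y4]] = [[132, 88], [0, -132]]

[[132, 88], [0, -132]]


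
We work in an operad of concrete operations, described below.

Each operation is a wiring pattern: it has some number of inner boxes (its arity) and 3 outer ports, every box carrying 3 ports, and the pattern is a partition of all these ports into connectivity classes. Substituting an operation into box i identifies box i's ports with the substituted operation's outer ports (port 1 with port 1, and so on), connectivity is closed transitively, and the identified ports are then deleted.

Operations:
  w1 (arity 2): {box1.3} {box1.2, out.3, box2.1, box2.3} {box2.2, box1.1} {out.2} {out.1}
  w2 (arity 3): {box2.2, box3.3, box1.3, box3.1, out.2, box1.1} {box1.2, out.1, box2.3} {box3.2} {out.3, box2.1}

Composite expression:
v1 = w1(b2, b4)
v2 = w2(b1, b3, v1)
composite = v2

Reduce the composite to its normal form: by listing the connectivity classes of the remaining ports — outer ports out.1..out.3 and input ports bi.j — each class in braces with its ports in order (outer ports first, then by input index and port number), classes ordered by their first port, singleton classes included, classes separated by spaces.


Treat the ports identified at w2 as solder joints: merge, then drop.
composing w1 on (b2, b4), with out.j its own outer ports: {out.1} {out.2} {out.3, b2.2, b4.1, b4.3} {b2.1, b4.2} {b2.3}
composing w2 on (b1, b3, b2, b4), with out.j its own outer ports: {out.1, b1.2, b3.3} {out.2, b1.1, b1.3, b2.2, b3.2, b4.1, b4.3} {out.3, b3.1} {b2.1, b4.2} {b2.3}

{out.1, b1.2, b3.3} {out.2, b1.1, b1.3, b2.2, b3.2, b4.1, b4.3} {out.3, b3.1} {b2.1, b4.2} {b2.3}


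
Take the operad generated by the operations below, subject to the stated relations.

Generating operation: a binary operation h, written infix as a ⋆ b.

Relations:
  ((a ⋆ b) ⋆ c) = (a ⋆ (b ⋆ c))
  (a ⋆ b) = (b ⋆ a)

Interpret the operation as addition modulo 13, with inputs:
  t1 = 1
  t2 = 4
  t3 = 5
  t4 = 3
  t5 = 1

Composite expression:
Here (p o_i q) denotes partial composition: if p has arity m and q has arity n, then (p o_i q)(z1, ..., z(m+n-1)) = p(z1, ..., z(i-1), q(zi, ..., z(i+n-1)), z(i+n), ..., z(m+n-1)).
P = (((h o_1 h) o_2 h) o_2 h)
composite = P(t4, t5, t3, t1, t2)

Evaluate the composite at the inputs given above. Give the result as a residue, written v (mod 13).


(t5 ⋆ t3) = 6
((t5 ⋆ t3) ⋆ t1) = 7
(t4 ⋆ ((t5 ⋆ t3) ⋆ t1)) = 10
((t4 ⋆ ((t5 ⋆ t3) ⋆ t1)) ⋆ t2) = 1

1 (mod 13)


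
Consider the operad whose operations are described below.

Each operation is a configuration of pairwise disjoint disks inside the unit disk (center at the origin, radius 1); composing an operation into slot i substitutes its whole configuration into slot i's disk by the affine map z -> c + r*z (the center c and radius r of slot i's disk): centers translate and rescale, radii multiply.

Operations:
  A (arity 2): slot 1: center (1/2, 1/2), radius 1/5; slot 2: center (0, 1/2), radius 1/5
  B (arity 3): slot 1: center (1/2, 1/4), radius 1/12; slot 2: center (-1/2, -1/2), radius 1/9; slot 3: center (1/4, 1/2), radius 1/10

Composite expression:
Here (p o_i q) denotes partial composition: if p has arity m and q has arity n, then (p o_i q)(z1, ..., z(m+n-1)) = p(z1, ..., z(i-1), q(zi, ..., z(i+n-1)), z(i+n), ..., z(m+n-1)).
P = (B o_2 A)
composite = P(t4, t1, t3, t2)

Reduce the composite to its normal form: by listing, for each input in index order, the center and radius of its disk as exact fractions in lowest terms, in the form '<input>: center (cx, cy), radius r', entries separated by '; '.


t1: center (-4/9, -4/9), radius 1/45; t2: center (1/4, 1/2), radius 1/10; t3: center (-1/2, -4/9), radius 1/45; t4: center (1/2, 1/4), radius 1/12


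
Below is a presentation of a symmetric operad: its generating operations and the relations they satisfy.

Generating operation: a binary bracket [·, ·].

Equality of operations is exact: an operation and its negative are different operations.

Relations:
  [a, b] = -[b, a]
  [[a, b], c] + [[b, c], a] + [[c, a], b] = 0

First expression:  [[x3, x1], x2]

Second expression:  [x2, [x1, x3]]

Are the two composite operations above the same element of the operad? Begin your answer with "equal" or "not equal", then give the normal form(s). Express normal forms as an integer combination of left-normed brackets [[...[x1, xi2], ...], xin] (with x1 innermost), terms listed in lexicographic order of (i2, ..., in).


equal — both sides give -[[x1, x3], x2]

The first expression, normalized: -[[x1, x3], x2]
The second expression, normalized: -[[x1, x3], x2]
The normal forms match — equal.


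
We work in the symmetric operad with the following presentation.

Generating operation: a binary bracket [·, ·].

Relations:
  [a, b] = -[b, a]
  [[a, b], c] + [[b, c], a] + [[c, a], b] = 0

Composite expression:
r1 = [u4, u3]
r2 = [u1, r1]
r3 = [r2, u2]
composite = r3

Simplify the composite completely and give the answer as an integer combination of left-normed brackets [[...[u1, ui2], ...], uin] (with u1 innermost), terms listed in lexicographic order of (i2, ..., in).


-[[[u1, u3], u4], u2] + [[[u1, u4], u3], u2]

A multilinear Lie element is pinned by u1-initial words (u1 innermost).
Composite bracket: [[u1, [u4, u3]], u2]
Applying ab - ba throughout gives 8 signed words (2^3 = 8).
Collect the words opening with u1:
  u1u3u4u2 (sign -1) contributes -[[[u1, u3], u4], u2]
  u1u4u3u2 (sign +1) contributes +[[[u1, u4], u3], u2]


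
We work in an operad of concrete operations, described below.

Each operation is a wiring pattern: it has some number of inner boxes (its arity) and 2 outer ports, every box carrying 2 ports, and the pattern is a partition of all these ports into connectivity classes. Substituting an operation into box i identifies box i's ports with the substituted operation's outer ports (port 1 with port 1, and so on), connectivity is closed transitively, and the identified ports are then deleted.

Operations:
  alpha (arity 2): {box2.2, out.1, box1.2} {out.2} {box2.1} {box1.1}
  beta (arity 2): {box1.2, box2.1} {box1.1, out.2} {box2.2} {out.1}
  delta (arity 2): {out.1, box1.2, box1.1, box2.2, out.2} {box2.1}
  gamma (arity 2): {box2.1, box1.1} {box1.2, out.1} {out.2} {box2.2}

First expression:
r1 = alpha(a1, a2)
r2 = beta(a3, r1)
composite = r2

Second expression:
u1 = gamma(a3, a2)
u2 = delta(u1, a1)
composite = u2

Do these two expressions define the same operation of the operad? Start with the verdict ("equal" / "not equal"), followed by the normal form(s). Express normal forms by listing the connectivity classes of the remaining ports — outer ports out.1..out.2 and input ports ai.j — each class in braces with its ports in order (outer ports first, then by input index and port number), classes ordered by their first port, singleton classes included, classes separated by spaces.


Normal form of the first expression: {out.1} {out.2, a3.1} {a1.1} {a1.2, a2.2, a3.2} {a2.1}
Normal form of the second expression: {out.1, out.2, a1.2, a3.2} {a1.1} {a2.1, a3.1} {a2.2}
Different reductions; not equal.

not equal; first: {out.1} {out.2, a3.1} {a1.1} {a1.2, a2.2, a3.2} {a2.1}; second: {out.1, out.2, a1.2, a3.2} {a1.1} {a2.1, a3.1} {a2.2}


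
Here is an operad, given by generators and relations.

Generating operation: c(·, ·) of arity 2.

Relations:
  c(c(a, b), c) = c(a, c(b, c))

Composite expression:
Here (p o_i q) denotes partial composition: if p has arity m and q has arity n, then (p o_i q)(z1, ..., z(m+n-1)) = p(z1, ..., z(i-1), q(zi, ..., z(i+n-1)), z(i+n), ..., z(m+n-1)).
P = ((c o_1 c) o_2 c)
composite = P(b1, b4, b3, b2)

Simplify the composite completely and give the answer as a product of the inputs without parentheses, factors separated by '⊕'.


b1 ⊕ b4 ⊕ b3 ⊕ b2

Every regrouping of c is equal, so read the b-inputs in written order.
c(b4, b3) collapses to b4 ⊕ b3
c(b1, c(b4, b3)) collapses to b1 ⊕ b4 ⊕ b3
c(c(b1, c(b4, b3)), b2) collapses to b1 ⊕ b4 ⊕ b3 ⊕ b2


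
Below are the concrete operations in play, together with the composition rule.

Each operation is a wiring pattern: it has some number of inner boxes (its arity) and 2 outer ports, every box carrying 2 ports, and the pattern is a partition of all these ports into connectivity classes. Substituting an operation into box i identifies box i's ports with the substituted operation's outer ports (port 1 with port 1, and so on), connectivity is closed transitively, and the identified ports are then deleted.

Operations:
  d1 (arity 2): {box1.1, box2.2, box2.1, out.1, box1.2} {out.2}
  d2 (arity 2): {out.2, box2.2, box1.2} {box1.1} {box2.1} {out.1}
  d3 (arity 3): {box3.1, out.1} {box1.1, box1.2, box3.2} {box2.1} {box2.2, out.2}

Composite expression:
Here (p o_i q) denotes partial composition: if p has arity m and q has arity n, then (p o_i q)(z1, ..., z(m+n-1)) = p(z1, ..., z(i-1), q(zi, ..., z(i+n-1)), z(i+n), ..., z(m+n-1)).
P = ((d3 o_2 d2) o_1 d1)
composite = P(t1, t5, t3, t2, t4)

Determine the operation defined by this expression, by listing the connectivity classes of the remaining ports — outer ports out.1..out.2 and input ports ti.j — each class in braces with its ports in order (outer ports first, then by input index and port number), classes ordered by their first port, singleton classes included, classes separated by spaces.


{out.1, t4.1} {out.2, t2.2, t3.2} {t1.1, t1.2, t4.2, t5.1, t5.2} {t2.1} {t3.1}

Reachability decides: close wires over d3-identified ports.
d1 over (t1, t5) gives {out.1, t1.1, t1.2, t5.1, t5.2} {out.2}, out.j being that stage's outer ports
d2 over (t3, t2) gives {out.1} {out.2, t2.2, t3.2} {t2.1} {t3.1}, out.j being that stage's outer ports
d3 over (t1, t5, t3, t2, t4) gives {out.1, t4.1} {out.2, t2.2, t3.2} {t1.1, t1.2, t4.2, t5.1, t5.2} {t2.1} {t3.1}, out.j being that stage's outer ports


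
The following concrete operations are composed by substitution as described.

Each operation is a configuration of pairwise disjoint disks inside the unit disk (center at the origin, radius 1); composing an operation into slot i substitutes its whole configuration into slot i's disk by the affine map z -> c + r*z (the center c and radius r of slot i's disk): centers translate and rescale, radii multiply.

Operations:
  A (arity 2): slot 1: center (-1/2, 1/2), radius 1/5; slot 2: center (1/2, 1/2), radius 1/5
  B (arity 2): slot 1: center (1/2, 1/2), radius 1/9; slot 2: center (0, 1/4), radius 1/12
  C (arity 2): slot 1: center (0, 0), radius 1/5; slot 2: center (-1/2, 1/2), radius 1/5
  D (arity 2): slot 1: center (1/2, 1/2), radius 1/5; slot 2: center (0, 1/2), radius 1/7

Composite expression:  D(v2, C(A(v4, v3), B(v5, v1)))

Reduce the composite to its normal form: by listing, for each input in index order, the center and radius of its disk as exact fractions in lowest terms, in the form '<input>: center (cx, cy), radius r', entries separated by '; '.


v1: center (-1/14, 81/140), radius 1/420; v2: center (1/2, 1/2), radius 1/5; v3: center (1/70, 18/35), radius 1/175; v4: center (-1/70, 18/35), radius 1/175; v5: center (-2/35, 41/70), radius 1/315


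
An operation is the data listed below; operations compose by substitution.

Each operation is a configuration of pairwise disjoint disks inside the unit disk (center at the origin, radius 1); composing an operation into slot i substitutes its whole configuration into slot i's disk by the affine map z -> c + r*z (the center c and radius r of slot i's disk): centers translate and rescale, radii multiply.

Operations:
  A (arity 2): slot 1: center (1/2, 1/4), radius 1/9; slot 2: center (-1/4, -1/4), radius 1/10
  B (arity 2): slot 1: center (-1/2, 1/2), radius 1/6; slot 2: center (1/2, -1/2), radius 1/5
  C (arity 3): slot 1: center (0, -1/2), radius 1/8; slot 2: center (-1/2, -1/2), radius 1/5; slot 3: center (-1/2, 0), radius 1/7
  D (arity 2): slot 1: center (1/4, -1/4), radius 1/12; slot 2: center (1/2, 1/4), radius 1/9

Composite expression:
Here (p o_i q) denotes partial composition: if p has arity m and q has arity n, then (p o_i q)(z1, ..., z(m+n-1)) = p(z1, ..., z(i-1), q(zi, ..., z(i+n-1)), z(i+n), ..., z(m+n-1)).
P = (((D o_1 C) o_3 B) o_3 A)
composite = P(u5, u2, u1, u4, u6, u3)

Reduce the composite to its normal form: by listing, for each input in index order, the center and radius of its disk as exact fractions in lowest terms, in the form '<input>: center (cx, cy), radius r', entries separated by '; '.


Each u-disk chains the slot maps above it in D; radii multiply.
u5: after 2 affine steps, its disk has center (1/4, -7/24), radius 1/96
u2: after 2 affine steps, its disk has center (5/24, -7/24), radius 1/60
u1: after 4 affine steps, its disk has center (205/1008, -491/2016), radius 1/4536
u4: after 4 affine steps, its disk has center (407/2016, -493/2016), radius 1/5040
u6: after 3 affine steps, its disk has center (3/14, -43/168), radius 1/420
u3: after 1 affine step, its disk has center (1/2, 1/4), radius 1/9

u1: center (205/1008, -491/2016), radius 1/4536; u2: center (5/24, -7/24), radius 1/60; u3: center (1/2, 1/4), radius 1/9; u4: center (407/2016, -493/2016), radius 1/5040; u5: center (1/4, -7/24), radius 1/96; u6: center (3/14, -43/168), radius 1/420


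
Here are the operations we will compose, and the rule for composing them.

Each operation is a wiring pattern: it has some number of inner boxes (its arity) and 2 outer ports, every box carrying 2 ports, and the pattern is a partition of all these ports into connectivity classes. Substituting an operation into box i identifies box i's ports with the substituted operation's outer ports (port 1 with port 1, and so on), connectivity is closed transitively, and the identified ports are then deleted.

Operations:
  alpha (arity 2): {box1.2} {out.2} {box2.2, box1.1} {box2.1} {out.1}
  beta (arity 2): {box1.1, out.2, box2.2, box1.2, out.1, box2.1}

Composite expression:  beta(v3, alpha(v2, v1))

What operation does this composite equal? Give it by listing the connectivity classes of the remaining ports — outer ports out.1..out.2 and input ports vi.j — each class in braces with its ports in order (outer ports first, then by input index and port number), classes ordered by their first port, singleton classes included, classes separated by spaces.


{out.1, out.2, v3.1, v3.2} {v1.1} {v1.2, v2.1} {v2.2}

Treat the ports identified at beta as solder joints: merge, then drop.
after alpha, the pattern on (v2, v1) reads {out.1} {out.2} {v1.1} {v1.2, v2.1} {v2.2} (out.j = its outer ports)
after beta, the pattern on (v3, v2, v1) reads {out.1, out.2, v3.1, v3.2} {v1.1} {v1.2, v2.1} {v2.2} (out.j = its outer ports)


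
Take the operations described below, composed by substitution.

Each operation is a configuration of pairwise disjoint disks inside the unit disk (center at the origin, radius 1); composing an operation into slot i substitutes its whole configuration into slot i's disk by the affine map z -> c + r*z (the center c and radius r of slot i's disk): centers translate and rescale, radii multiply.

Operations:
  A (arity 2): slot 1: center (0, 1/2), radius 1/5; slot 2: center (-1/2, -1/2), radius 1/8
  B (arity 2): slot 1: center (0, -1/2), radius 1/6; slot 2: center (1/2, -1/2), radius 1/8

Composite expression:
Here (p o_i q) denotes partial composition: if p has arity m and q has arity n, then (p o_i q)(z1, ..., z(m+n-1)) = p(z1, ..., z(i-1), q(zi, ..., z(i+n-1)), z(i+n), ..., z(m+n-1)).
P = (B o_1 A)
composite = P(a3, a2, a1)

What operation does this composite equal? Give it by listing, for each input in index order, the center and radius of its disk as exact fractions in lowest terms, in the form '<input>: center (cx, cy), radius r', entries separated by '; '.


Each a-disk chains the slot maps above it in B; radii multiply.
tracing a3 down its 2-map path: center (0, -5/12), radius 1/30
tracing a2 down its 2-map path: center (-1/12, -7/12), radius 1/48
tracing a1 down its 1-map path: center (1/2, -1/2), radius 1/8

a1: center (1/2, -1/2), radius 1/8; a2: center (-1/12, -7/12), radius 1/48; a3: center (0, -5/12), radius 1/30


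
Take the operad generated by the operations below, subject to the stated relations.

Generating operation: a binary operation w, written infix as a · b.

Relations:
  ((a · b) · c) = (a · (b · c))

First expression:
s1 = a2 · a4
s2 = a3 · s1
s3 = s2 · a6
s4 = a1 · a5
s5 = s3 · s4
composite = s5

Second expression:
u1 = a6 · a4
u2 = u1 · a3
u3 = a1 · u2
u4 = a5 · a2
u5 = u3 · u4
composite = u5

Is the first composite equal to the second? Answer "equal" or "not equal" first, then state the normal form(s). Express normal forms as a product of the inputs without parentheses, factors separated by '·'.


not equal: they reduce to a3 · a2 · a4 · a6 · a1 · a5 and a1 · a6 · a4 · a3 · a5 · a2
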